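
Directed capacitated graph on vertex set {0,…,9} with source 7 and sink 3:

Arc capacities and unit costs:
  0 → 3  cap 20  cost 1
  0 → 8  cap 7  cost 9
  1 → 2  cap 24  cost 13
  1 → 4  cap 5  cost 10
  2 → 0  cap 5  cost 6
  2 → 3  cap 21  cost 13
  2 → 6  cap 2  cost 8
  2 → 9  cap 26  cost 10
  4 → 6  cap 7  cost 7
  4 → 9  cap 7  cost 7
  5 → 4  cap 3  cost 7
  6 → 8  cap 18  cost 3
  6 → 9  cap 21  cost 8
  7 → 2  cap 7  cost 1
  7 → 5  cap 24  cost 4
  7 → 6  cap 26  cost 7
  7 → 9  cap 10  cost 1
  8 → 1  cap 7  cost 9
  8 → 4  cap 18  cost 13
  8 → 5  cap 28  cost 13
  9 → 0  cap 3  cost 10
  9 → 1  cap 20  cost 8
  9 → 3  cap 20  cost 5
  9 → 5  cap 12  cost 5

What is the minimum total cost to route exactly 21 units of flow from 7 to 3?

shortest-cost path #1: 7→9→3 push 10 @ unit cost 6 (adds 60)
shortest-cost path #2: 7→2→0→3 push 5 @ unit cost 8 (adds 40)
shortest-cost path #3: 7→2→3 push 2 @ unit cost 14 (adds 28)
shortest-cost path #4: 7→6→9→3 push 4 @ unit cost 20 (adds 80)
total cost = 208

Minimum cost for 21 units: 208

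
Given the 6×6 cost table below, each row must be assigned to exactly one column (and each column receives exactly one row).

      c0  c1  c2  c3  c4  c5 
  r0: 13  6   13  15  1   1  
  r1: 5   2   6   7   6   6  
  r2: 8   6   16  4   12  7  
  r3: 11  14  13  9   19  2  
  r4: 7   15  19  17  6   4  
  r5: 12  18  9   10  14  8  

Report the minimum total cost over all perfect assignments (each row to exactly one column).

optimal assignment: row0→col4 (cost 1), row1→col1 (cost 2), row2→col3 (cost 4), row3→col5 (cost 2), row4→col0 (cost 7), row5→col2 (cost 9)
total = 1 + 2 + 4 + 2 + 7 + 9 = 25

Minimum assignment cost: 25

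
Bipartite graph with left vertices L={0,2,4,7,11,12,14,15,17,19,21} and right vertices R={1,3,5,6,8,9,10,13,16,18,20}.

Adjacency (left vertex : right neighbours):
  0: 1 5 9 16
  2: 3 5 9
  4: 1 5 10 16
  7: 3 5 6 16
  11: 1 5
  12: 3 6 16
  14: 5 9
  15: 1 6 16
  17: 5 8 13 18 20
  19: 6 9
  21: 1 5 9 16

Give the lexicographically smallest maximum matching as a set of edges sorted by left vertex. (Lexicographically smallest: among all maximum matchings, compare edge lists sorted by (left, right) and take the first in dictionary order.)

|M| = 8 (so the lex-smallest maximum matching has 8 edges)
process left vertices in ascending order; for each, take the smallest-labelled available neighbour that still permits 8 edges overall, or leave it unmatched if none does
lex-smallest matching: {0-1, 2-3, 4-10, 7-5, 12-6, 14-9, 15-16, 17-8}

Lex-smallest maximum matching: {(0,1), (2,3), (4,10), (7,5), (12,6), (14,9), (15,16), (17,8)}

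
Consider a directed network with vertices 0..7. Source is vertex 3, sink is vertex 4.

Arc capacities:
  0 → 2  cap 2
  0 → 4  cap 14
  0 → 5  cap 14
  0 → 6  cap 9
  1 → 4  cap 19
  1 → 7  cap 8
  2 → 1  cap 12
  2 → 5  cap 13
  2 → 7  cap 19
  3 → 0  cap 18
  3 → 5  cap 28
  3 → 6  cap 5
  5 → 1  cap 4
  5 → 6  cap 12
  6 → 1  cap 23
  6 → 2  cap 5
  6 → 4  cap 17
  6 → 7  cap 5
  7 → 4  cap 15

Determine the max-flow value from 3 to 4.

Maximum flow value: 39

augment #1: 3→0→4 bottleneck 14, total now 14
augment #2: 3→6→4 bottleneck 5, total now 19
augment #3: 3→0→6→4 bottleneck 4, total now 23
augment #4: 3→5→1→4 bottleneck 4, total now 27
augment #5: 3→5→6→4 bottleneck 8, total now 35
augment #6: 3→5→6→1→4 bottleneck 4, total now 39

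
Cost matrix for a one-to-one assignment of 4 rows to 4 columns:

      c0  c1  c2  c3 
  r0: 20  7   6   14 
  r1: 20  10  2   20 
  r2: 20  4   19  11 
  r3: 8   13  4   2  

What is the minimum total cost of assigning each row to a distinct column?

Minimum assignment cost: 28

one of 3 optimal assignments: row0→col0 (cost 20), row1→col2 (cost 2), row2→col1 (cost 4), row3→col3 (cost 2)
total = 20 + 2 + 4 + 2 = 28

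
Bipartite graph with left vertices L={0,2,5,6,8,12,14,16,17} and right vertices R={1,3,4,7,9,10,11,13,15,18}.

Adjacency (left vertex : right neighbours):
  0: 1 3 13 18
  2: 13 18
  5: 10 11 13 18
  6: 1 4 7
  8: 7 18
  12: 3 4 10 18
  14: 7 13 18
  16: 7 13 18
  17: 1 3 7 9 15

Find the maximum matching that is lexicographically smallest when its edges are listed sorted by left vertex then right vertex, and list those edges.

|M| = 8 (so the lex-smallest maximum matching has 8 edges)
process left vertices in ascending order; for each, take the smallest-labelled available neighbour that still permits 8 edges overall, or leave it unmatched if none does
lex-smallest matching: {0-1, 2-13, 5-10, 6-4, 8-7, 12-3, 14-18, 17-9}

Lex-smallest maximum matching: {(0,1), (2,13), (5,10), (6,4), (8,7), (12,3), (14,18), (17,9)}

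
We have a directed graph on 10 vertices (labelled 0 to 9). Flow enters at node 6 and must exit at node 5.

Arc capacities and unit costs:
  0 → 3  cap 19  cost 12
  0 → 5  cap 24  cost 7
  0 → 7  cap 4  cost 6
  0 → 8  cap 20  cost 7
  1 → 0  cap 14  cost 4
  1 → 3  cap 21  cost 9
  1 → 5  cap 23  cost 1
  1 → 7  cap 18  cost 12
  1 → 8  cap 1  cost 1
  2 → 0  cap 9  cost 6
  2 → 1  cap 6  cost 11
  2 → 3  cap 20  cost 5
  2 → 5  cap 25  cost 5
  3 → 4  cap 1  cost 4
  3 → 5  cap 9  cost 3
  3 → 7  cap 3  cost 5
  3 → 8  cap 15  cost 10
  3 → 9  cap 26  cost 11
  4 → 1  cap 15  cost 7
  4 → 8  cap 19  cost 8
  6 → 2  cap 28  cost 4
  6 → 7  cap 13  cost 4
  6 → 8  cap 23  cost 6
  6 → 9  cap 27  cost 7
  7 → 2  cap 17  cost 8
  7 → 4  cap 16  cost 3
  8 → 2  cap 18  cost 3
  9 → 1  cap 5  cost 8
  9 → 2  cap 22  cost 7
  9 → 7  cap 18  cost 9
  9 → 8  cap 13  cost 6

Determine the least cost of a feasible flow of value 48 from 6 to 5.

shortest-cost path #1: 6→2→5 push 25 @ unit cost 9 (adds 225)
shortest-cost path #2: 6→2→3→5 push 3 @ unit cost 12 (adds 36)
shortest-cost path #3: 6→7→4→1→5 push 13 @ unit cost 15 (adds 195)
shortest-cost path #4: 6→9→1→5 push 5 @ unit cost 16 (adds 80)
shortest-cost path #5: 6→8→2→3→5 push 2 @ unit cost 17 (adds 34)
total cost = 570

Minimum cost for 48 units: 570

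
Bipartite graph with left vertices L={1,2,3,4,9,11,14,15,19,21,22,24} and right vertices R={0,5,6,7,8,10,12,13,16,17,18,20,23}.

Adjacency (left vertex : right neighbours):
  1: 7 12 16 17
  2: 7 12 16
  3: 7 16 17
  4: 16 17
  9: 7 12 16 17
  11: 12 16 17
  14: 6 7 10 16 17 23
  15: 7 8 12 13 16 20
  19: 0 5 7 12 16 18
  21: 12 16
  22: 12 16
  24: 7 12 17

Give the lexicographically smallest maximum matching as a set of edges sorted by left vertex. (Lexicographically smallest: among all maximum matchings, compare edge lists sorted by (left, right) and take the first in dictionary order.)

Lex-smallest maximum matching: {(1,7), (2,12), (3,16), (4,17), (14,6), (15,8), (19,0)}

|M| = 7 (so the lex-smallest maximum matching has 7 edges)
process left vertices in ascending order; for each, take the smallest-labelled available neighbour that still permits 7 edges overall, or leave it unmatched if none does
lex-smallest matching: {1-7, 2-12, 3-16, 4-17, 14-6, 15-8, 19-0}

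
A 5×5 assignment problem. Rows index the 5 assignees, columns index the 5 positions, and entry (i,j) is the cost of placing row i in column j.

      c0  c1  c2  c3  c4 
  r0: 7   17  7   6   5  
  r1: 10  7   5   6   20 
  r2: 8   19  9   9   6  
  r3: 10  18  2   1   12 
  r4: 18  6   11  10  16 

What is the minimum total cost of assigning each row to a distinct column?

Minimum assignment cost: 25

one of 2 optimal assignments: row0→col0 (cost 7), row1→col2 (cost 5), row2→col4 (cost 6), row3→col3 (cost 1), row4→col1 (cost 6)
total = 7 + 5 + 6 + 1 + 6 = 25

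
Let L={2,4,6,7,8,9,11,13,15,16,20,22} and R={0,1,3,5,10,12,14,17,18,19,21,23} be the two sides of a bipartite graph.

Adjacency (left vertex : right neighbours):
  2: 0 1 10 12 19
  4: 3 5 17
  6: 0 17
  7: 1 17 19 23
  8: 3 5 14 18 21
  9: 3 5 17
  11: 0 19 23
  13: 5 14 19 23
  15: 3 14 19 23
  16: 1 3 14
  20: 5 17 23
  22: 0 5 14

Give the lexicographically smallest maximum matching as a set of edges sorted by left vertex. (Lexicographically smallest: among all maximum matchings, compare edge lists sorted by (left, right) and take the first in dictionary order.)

|M| = 10 (so the lex-smallest maximum matching has 10 edges)
process left vertices in ascending order; for each, take the smallest-labelled available neighbour that still permits 10 edges overall, or leave it unmatched if none does
lex-smallest matching: {2-10, 4-3, 6-0, 7-1, 8-18, 9-5, 11-19, 13-14, 15-23, 20-17}

Lex-smallest maximum matching: {(2,10), (4,3), (6,0), (7,1), (8,18), (9,5), (11,19), (13,14), (15,23), (20,17)}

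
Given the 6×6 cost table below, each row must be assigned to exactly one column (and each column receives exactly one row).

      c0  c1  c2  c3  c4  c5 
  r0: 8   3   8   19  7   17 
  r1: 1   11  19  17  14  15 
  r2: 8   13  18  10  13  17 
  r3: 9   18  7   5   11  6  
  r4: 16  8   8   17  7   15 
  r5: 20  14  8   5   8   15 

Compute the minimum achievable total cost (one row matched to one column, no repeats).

Minimum assignment cost: 35

optimal assignment: row0→col1 (cost 3), row1→col0 (cost 1), row2→col3 (cost 10), row3→col5 (cost 6), row4→col4 (cost 7), row5→col2 (cost 8)
total = 3 + 1 + 10 + 6 + 7 + 8 = 35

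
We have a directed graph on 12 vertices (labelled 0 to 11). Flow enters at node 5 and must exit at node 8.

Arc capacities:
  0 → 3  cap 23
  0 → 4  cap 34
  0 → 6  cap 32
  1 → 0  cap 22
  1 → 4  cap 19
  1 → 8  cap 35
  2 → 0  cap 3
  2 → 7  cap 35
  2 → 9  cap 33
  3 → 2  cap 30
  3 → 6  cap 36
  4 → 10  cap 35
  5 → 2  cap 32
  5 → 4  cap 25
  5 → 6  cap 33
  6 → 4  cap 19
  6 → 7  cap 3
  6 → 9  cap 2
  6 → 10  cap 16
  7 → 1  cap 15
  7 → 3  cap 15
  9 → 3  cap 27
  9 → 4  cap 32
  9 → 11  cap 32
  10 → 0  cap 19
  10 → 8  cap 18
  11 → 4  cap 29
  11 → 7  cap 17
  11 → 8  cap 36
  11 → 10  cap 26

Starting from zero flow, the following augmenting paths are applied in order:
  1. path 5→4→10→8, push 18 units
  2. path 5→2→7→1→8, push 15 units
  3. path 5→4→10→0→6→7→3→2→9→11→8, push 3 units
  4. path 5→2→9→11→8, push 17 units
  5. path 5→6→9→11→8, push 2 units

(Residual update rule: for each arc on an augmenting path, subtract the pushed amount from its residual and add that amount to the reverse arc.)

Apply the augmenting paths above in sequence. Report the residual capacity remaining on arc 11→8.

Residual capacity of (11,8): 14

after path 1 (5→4→10→8, push 18): res(11,8)=36
after path 2 (5→2→7→1→8, push 15): res(11,8)=36
after path 3 (5→4→10→0→6→7→3→2→9→11→8, push 3): res(11,8)=33
after path 4 (5→2→9→11→8, push 17): res(11,8)=16
after path 5 (5→6→9→11→8, push 2): res(11,8)=14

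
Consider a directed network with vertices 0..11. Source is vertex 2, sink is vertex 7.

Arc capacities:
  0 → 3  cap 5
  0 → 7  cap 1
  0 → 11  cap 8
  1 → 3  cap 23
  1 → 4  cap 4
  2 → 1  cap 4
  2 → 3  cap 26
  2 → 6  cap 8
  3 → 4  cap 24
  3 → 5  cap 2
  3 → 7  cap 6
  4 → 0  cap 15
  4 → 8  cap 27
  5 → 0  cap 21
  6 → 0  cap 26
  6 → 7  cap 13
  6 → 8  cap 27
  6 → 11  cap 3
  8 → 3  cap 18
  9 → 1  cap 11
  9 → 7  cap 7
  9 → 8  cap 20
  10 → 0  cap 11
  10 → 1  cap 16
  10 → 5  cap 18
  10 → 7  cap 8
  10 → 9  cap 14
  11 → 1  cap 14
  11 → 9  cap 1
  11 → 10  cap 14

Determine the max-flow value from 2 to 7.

augment #1: 2→3→7 bottleneck 6, total now 6
augment #2: 2→6→7 bottleneck 8, total now 14
augment #3: 2→1→4→0→7 bottleneck 1, total now 15
augment #4: 2→1→4→0→11→9→7 bottleneck 1, total now 16
augment #5: 2→1→4→0→11→10→7 bottleneck 2, total now 18
augment #6: 2→3→4→0→11→10→7 bottleneck 5, total now 23

Maximum flow value: 23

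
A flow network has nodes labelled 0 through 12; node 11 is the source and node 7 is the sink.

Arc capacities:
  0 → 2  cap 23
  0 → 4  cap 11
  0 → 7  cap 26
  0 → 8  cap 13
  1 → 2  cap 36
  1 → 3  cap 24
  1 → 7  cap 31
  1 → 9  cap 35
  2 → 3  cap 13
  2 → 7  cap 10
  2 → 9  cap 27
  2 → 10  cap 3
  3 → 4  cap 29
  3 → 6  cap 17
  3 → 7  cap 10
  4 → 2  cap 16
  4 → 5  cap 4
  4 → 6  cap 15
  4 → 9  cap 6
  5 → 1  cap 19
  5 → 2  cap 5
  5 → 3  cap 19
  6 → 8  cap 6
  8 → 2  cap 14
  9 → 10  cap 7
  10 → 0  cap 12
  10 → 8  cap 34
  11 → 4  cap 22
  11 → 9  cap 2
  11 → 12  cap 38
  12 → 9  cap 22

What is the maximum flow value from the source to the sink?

augment #1: 11→4→2→7 bottleneck 10, total now 10
augment #2: 11→4→2→3→7 bottleneck 6, total now 16
augment #3: 11→4→5→1→7 bottleneck 4, total now 20
augment #4: 11→9→10→0→7 bottleneck 2, total now 22
augment #5: 11→4→9→10→0→7 bottleneck 2, total now 24
augment #6: 11→12→9→10→0→7 bottleneck 3, total now 27
augment #7: 11→12→9→4→6→8→2→3→7 bottleneck 2, total now 29

Maximum flow value: 29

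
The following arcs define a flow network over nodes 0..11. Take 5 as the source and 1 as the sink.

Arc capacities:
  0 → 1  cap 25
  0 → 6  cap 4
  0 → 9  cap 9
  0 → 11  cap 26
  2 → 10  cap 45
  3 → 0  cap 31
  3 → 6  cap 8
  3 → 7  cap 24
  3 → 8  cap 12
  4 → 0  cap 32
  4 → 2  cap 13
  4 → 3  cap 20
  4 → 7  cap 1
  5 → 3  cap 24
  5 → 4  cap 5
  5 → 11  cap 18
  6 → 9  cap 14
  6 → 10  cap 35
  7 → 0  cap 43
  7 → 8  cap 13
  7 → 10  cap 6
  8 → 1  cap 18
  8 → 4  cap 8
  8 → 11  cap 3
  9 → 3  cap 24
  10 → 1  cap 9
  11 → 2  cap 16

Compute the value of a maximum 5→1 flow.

Maximum flow value: 38

augment #1: 5→3→0→1 bottleneck 24, total now 24
augment #2: 5→4→0→1 bottleneck 1, total now 25
augment #3: 5→4→2→10→1 bottleneck 4, total now 29
augment #4: 5→11→2→10→1 bottleneck 5, total now 34
augment #5: 5→11→2→4→3→8→1 bottleneck 4, total now 38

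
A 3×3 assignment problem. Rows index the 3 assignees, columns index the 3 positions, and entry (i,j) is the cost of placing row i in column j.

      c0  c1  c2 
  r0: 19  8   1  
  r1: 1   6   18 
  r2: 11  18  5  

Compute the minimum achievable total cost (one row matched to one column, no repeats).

optimal assignment: row0→col1 (cost 8), row1→col0 (cost 1), row2→col2 (cost 5)
total = 8 + 1 + 5 = 14

Minimum assignment cost: 14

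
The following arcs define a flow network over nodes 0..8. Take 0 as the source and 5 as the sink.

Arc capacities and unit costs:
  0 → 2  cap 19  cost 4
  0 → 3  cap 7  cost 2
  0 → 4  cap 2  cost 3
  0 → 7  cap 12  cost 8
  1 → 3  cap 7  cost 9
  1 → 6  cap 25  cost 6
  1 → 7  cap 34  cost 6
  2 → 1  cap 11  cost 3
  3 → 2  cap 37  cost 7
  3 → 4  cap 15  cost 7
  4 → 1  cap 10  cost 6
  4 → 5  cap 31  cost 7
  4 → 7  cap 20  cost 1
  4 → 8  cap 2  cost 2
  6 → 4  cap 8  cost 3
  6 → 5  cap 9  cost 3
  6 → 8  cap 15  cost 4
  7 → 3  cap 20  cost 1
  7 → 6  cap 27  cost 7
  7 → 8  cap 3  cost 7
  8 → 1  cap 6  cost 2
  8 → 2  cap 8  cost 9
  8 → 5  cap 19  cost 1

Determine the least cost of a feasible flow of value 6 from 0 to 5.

Minimum cost for 6 units: 76

shortest-cost path #1: 0→4→8→5 push 2 @ unit cost 6 (adds 12)
shortest-cost path #2: 0→3→4→5 push 4 @ unit cost 16 (adds 64)
total cost = 76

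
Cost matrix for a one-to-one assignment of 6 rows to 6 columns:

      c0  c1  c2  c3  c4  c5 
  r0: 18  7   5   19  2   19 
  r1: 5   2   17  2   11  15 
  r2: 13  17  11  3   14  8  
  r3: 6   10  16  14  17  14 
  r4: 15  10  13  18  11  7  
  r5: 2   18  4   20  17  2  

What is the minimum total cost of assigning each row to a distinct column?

Minimum assignment cost: 24

optimal assignment: row0→col4 (cost 2), row1→col1 (cost 2), row2→col3 (cost 3), row3→col0 (cost 6), row4→col5 (cost 7), row5→col2 (cost 4)
total = 2 + 2 + 3 + 6 + 7 + 4 = 24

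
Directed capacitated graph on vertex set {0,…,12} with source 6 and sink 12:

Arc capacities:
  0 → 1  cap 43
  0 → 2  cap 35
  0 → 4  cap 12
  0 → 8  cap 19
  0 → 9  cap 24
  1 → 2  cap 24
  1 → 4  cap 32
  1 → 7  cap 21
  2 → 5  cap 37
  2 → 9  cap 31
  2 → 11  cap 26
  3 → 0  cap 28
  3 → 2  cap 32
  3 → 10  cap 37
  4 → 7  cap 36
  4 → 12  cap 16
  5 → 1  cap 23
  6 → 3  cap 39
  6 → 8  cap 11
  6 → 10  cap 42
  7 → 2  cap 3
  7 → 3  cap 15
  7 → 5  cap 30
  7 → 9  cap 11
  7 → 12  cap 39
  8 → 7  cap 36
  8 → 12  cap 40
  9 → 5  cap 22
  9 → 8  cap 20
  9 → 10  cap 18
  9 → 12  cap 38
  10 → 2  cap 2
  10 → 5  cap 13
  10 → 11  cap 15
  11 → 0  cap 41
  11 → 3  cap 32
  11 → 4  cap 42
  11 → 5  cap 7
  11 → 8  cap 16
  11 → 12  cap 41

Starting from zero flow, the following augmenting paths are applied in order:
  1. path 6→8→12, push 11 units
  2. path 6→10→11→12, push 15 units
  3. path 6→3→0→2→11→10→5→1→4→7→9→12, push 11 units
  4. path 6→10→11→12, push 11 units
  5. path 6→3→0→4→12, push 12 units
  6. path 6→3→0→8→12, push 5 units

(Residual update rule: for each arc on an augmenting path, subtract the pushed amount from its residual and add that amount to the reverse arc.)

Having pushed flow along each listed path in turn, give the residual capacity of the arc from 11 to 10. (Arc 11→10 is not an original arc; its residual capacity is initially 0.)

after path 1 (6→8→12, push 11): res(11,10)=0
after path 2 (6→10→11→12, push 15): res(11,10)=15
after path 3 (6→3→0→2→11→10→5→1→4→7→9→12, push 11): res(11,10)=4
after path 4 (6→10→11→12, push 11): res(11,10)=15
after path 5 (6→3→0→4→12, push 12): res(11,10)=15
after path 6 (6→3→0→8→12, push 5): res(11,10)=15

Residual capacity of (11,10): 15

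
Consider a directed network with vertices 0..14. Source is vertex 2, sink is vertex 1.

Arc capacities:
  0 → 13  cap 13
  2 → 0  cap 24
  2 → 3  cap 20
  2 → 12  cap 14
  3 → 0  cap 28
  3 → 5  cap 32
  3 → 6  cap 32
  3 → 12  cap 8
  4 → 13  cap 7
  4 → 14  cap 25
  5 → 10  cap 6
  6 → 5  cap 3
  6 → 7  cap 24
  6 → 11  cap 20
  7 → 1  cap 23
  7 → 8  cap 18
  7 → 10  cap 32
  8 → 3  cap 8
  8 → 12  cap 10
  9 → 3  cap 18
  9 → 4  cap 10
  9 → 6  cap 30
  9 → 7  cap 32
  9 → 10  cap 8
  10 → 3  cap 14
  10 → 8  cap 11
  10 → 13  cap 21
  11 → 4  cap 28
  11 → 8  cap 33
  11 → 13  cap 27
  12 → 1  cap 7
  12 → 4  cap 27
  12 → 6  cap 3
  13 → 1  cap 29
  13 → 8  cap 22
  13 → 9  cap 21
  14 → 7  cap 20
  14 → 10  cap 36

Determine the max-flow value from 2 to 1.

augment #1: 2→12→1 bottleneck 7, total now 7
augment #2: 2→0→13→1 bottleneck 13, total now 20
augment #3: 2→3→6→7→1 bottleneck 20, total now 40
augment #4: 2→12→4→13→1 bottleneck 7, total now 47

Maximum flow value: 47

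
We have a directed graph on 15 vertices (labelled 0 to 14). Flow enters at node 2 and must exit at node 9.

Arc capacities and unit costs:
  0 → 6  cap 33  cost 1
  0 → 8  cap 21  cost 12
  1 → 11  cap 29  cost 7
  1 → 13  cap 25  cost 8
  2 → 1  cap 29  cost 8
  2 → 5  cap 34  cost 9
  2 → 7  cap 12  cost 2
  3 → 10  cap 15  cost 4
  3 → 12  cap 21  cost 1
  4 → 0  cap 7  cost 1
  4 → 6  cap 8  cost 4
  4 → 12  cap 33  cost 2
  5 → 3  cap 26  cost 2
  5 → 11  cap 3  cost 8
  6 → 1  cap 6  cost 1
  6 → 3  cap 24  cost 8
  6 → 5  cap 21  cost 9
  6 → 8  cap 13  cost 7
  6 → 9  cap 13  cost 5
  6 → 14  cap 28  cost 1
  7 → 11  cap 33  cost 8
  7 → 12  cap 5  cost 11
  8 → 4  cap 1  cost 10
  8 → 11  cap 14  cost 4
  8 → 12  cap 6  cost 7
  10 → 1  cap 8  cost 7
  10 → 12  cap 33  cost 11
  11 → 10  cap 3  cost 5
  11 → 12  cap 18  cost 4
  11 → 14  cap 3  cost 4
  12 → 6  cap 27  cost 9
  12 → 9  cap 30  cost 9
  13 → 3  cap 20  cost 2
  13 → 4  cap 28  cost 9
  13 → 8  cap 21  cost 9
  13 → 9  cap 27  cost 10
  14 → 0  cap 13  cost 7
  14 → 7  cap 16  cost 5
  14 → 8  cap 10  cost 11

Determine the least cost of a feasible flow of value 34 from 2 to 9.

shortest-cost path #1: 2→5→3→12→9 push 21 @ unit cost 21 (adds 441)
shortest-cost path #2: 2→7→12→9 push 5 @ unit cost 22 (adds 110)
shortest-cost path #3: 2→7→11→12→9 push 4 @ unit cost 23 (adds 92)
shortest-cost path #4: 2→1→13→9 push 4 @ unit cost 26 (adds 104)
total cost = 747

Minimum cost for 34 units: 747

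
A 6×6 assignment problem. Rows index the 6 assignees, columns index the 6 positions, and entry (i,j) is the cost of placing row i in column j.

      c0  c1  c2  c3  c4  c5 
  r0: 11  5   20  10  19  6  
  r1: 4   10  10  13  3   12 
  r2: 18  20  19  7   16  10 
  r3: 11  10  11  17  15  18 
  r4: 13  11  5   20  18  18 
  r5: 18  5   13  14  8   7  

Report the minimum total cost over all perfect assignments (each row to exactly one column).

optimal assignment: row0→col5 (cost 6), row1→col4 (cost 3), row2→col3 (cost 7), row3→col0 (cost 11), row4→col2 (cost 5), row5→col1 (cost 5)
total = 6 + 3 + 7 + 11 + 5 + 5 = 37

Minimum assignment cost: 37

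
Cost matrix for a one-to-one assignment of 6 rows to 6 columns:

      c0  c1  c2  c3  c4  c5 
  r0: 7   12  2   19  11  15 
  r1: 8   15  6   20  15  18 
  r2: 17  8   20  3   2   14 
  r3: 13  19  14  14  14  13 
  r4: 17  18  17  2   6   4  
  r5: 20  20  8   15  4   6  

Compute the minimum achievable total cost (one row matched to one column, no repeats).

optimal assignment: row0→col2 (cost 2), row1→col0 (cost 8), row2→col1 (cost 8), row3→col5 (cost 13), row4→col3 (cost 2), row5→col4 (cost 4)
total = 2 + 8 + 8 + 13 + 2 + 4 = 37

Minimum assignment cost: 37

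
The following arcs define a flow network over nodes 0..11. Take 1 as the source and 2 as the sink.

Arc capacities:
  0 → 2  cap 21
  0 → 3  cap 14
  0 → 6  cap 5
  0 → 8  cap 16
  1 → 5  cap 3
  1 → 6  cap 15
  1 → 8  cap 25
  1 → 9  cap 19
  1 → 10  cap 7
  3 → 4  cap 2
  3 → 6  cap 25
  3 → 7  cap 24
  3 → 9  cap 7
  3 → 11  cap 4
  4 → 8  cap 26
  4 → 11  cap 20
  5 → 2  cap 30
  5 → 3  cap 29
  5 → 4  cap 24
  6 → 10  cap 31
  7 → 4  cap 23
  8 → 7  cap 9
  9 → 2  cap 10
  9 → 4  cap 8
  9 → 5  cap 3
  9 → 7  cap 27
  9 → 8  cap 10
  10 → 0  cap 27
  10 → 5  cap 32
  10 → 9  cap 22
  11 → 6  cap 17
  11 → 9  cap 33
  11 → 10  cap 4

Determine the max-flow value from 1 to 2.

augment #1: 1→5→2 bottleneck 3, total now 3
augment #2: 1→9→2 bottleneck 10, total now 13
augment #3: 1→9→5→2 bottleneck 3, total now 16
augment #4: 1→10→0→2 bottleneck 7, total now 23
augment #5: 1→6→10→0→2 bottleneck 14, total now 37
augment #6: 1→6→10→5→2 bottleneck 1, total now 38
augment #7: 1→9→4→11→10→5→2 bottleneck 4, total now 42
augment #8: 1→9→4→11→6→10→5→2 bottleneck 2, total now 44
augment #9: 1→8→7→4→11→6→10→5→2 bottleneck 9, total now 53

Maximum flow value: 53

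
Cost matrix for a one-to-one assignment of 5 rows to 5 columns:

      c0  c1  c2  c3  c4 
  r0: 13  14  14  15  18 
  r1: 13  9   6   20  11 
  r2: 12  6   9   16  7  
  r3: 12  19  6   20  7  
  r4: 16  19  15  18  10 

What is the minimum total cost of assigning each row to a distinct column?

Minimum assignment cost: 49

optimal assignment: row0→col3 (cost 15), row1→col2 (cost 6), row2→col1 (cost 6), row3→col0 (cost 12), row4→col4 (cost 10)
total = 15 + 6 + 6 + 12 + 10 = 49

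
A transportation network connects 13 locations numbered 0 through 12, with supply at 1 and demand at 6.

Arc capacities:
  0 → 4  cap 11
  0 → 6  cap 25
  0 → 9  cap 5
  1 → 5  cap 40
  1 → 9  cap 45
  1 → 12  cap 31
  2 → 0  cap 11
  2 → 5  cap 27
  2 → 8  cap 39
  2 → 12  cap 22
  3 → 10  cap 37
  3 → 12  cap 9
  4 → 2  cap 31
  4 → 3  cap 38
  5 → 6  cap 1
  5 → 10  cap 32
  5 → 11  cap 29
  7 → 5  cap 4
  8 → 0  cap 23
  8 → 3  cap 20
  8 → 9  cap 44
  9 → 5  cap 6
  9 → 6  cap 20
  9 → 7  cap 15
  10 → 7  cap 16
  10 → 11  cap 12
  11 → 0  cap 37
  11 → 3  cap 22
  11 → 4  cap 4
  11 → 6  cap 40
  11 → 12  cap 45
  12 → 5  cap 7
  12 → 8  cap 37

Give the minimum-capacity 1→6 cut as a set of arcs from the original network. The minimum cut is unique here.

Min-cut arcs: {(5,6), (5,11), (8,0), (9,6), (10,11)} (total capacity 85)

augment #1: 1→5→6 push 1
augment #2: 1→9→6 push 20
augment #3: 1→5→11→6 push 29
augment #4: 1→5→10→11→6 push 10
augment #5: 1→12→8→0→6 push 23
augment #6: 1→9→5→10→11→6 push 1
augment #7: 1→9→5→10→11→0→6 push 1
max flow = 85; residual-reachable set from 1 gives S-side
cut edges (S→T): {(5,6), (5,11), (8,0), (9,6), (10,11)} total cap 85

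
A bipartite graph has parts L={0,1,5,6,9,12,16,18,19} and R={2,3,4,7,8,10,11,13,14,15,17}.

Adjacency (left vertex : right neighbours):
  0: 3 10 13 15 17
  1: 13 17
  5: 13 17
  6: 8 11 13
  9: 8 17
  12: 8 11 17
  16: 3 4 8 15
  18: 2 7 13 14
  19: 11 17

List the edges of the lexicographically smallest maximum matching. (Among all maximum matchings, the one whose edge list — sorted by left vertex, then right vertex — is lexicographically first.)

|M| = 7 (so the lex-smallest maximum matching has 7 edges)
process left vertices in ascending order; for each, take the smallest-labelled available neighbour that still permits 7 edges overall, or leave it unmatched if none does
lex-smallest matching: {0-3, 1-13, 5-17, 6-8, 12-11, 16-4, 18-2}

Lex-smallest maximum matching: {(0,3), (1,13), (5,17), (6,8), (12,11), (16,4), (18,2)}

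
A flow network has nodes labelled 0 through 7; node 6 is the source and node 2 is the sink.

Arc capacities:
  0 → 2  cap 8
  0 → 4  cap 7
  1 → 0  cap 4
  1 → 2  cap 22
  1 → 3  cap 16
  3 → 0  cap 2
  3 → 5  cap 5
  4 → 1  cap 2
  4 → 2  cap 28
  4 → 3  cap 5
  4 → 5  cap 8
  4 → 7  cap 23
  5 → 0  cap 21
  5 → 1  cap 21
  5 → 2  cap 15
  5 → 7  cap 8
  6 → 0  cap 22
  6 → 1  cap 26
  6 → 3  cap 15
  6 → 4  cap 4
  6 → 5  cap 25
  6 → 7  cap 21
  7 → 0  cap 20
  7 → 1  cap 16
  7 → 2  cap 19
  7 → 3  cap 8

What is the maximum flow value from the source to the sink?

Maximum flow value: 75

augment #1: 6→0→2 bottleneck 8, total now 8
augment #2: 6→1→2 bottleneck 22, total now 30
augment #3: 6→4→2 bottleneck 4, total now 34
augment #4: 6→5→2 bottleneck 15, total now 49
augment #5: 6→7→2 bottleneck 19, total now 68
augment #6: 6→0→4→2 bottleneck 7, total now 75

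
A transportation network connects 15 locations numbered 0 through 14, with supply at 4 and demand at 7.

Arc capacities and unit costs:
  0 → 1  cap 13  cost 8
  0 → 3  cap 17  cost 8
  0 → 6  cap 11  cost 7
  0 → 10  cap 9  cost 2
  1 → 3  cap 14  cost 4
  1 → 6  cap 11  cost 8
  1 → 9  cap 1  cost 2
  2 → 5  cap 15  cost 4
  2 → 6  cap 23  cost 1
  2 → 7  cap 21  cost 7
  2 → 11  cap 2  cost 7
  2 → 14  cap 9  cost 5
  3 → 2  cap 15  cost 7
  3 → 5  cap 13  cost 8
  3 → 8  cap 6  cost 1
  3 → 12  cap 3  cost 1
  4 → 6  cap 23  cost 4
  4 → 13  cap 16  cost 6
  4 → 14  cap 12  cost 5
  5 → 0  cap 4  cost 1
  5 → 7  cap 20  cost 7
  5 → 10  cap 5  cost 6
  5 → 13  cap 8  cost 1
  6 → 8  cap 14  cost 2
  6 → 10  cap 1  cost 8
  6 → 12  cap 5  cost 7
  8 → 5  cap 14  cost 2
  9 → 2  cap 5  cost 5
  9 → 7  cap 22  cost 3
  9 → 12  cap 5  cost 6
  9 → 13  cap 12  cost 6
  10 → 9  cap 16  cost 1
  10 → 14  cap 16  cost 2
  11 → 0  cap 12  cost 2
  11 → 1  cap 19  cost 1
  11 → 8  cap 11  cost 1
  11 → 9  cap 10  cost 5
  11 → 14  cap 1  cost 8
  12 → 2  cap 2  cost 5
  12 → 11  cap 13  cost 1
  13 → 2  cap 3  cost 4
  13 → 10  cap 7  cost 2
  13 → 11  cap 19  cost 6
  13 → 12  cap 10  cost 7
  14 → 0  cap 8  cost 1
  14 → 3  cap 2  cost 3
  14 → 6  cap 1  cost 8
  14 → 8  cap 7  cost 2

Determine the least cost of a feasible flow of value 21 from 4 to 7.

Minimum cost for 21 units: 270

shortest-cost path #1: 4→13→10→9→7 push 7 @ unit cost 12 (adds 84)
shortest-cost path #2: 4→14→0→10→9→7 push 8 @ unit cost 12 (adds 96)
shortest-cost path #3: 4→6→8→5→7 push 6 @ unit cost 15 (adds 90)
total cost = 270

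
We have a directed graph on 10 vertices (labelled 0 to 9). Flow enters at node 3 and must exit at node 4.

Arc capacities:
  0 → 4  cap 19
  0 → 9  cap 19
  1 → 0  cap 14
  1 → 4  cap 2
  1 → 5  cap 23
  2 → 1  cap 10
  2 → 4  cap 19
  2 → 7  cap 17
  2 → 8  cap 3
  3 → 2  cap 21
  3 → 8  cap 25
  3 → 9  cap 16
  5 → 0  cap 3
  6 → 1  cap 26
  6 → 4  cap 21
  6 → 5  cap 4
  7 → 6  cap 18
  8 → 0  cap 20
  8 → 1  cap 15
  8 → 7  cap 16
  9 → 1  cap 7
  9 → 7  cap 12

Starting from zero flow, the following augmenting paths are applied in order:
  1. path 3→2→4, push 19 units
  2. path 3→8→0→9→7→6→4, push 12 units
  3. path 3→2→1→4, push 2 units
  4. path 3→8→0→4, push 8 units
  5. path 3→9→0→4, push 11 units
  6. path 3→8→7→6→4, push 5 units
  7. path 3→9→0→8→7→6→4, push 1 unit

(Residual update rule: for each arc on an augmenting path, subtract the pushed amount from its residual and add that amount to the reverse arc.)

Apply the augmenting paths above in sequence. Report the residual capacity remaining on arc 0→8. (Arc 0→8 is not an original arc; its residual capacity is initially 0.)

Residual capacity of (0,8): 19

after path 1 (3→2→4, push 19): res(0,8)=0
after path 2 (3→8→0→9→7→6→4, push 12): res(0,8)=12
after path 3 (3→2→1→4, push 2): res(0,8)=12
after path 4 (3→8→0→4, push 8): res(0,8)=20
after path 5 (3→9→0→4, push 11): res(0,8)=20
after path 6 (3→8→7→6→4, push 5): res(0,8)=20
after path 7 (3→9→0→8→7→6→4, push 1): res(0,8)=19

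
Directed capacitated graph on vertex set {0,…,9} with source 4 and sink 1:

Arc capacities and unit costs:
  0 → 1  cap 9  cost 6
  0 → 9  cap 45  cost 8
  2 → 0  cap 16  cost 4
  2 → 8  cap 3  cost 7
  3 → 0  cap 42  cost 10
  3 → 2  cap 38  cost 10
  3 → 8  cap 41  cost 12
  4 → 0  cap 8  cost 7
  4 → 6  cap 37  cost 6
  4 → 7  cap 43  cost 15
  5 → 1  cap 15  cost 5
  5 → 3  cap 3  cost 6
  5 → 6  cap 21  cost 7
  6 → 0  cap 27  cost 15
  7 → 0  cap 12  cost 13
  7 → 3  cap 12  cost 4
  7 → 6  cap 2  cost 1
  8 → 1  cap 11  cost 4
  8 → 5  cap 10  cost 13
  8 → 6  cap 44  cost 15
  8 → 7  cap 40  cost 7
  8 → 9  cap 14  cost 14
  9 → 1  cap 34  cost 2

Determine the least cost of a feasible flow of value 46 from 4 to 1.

Minimum cost for 46 units: 1322

shortest-cost path #1: 4→0→1 push 8 @ unit cost 13 (adds 104)
shortest-cost path #2: 4→6→0→1 push 1 @ unit cost 27 (adds 27)
shortest-cost path #3: 4→6→0→9→1 push 26 @ unit cost 31 (adds 806)
shortest-cost path #4: 4→7→3→8→1 push 11 @ unit cost 35 (adds 385)
total cost = 1322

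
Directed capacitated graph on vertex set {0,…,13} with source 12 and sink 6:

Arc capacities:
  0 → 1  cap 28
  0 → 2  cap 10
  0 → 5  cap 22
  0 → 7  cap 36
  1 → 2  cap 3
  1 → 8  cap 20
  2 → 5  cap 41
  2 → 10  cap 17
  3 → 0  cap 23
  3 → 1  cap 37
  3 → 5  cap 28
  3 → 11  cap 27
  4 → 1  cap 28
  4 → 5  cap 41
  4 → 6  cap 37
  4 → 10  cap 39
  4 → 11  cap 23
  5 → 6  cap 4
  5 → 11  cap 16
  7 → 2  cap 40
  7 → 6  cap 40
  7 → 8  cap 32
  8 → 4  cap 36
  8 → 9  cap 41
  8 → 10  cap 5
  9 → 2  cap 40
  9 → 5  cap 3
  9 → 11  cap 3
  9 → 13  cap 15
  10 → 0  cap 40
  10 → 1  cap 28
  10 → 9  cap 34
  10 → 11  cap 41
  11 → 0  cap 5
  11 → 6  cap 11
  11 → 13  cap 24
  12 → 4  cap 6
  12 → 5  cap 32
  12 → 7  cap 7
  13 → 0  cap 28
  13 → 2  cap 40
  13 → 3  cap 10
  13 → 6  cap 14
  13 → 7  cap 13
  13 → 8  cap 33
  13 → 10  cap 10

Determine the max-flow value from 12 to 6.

augment #1: 12→4→6 bottleneck 6, total now 6
augment #2: 12→5→6 bottleneck 4, total now 10
augment #3: 12→7→6 bottleneck 7, total now 17
augment #4: 12→5→11→6 bottleneck 11, total now 28
augment #5: 12→5→11→13→6 bottleneck 5, total now 33

Maximum flow value: 33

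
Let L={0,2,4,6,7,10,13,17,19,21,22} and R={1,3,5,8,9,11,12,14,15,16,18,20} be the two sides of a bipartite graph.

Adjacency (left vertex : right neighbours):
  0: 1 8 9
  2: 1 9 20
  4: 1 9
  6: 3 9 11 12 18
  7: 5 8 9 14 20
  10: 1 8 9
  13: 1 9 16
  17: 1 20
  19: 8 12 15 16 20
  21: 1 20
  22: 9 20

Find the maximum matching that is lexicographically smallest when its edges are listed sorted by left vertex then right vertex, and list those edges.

Lex-smallest maximum matching: {(0,1), (2,9), (6,3), (7,5), (10,8), (13,16), (17,20), (19,12)}

|M| = 8 (so the lex-smallest maximum matching has 8 edges)
process left vertices in ascending order; for each, take the smallest-labelled available neighbour that still permits 8 edges overall, or leave it unmatched if none does
lex-smallest matching: {0-1, 2-9, 6-3, 7-5, 10-8, 13-16, 17-20, 19-12}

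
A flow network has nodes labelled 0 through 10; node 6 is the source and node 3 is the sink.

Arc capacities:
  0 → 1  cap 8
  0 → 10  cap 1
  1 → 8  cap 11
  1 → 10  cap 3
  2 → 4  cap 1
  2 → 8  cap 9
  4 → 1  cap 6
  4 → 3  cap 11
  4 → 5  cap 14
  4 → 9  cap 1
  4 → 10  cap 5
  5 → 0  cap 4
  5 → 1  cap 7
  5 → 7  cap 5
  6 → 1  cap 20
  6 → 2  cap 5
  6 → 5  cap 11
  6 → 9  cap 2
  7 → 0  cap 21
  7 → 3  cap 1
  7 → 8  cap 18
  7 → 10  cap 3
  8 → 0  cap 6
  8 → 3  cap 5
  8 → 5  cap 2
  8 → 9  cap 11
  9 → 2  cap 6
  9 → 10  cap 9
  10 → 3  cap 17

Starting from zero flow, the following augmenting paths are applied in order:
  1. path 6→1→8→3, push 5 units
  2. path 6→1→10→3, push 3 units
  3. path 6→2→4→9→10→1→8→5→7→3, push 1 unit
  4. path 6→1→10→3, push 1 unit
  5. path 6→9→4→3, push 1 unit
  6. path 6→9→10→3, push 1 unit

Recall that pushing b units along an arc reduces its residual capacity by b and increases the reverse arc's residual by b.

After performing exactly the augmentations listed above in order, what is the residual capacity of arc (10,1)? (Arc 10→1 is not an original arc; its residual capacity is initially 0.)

after path 1 (6→1→8→3, push 5): res(10,1)=0
after path 2 (6→1→10→3, push 3): res(10,1)=3
after path 3 (6→2→4→9→10→1→8→5→7→3, push 1): res(10,1)=2
after path 4 (6→1→10→3, push 1): res(10,1)=3
after path 5 (6→9→4→3, push 1): res(10,1)=3
after path 6 (6→9→10→3, push 1): res(10,1)=3

Residual capacity of (10,1): 3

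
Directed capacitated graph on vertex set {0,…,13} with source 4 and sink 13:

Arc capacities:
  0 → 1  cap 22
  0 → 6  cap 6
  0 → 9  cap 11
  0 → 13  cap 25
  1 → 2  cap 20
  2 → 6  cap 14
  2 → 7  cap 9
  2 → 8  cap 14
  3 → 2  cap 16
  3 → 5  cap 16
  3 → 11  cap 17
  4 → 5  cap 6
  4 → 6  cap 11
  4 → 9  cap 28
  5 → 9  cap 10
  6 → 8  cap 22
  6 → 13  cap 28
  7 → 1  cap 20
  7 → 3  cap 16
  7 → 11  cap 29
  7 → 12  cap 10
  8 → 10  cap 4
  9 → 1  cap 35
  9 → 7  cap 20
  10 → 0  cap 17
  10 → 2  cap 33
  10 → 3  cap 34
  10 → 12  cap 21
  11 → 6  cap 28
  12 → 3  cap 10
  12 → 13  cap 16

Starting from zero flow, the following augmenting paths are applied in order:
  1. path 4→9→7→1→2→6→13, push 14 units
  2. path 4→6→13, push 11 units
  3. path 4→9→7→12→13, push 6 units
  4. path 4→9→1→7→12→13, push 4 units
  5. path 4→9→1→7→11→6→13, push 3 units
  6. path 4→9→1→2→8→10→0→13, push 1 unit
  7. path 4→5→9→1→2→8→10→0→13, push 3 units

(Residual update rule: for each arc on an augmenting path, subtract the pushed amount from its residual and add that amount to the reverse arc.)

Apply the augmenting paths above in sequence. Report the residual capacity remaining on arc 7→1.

after path 1 (4→9→7→1→2→6→13, push 14): res(7,1)=6
after path 2 (4→6→13, push 11): res(7,1)=6
after path 3 (4→9→7→12→13, push 6): res(7,1)=6
after path 4 (4→9→1→7→12→13, push 4): res(7,1)=10
after path 5 (4→9→1→7→11→6→13, push 3): res(7,1)=13
after path 6 (4→9→1→2→8→10→0→13, push 1): res(7,1)=13
after path 7 (4→5→9→1→2→8→10→0→13, push 3): res(7,1)=13

Residual capacity of (7,1): 13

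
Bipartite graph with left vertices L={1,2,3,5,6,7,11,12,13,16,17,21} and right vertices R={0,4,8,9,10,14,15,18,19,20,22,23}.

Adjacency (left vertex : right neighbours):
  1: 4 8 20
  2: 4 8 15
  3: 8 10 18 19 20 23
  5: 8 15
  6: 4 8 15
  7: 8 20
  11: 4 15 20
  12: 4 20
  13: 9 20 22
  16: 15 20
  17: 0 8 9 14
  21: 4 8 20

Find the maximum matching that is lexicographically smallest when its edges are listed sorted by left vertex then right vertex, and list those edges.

|M| = 7 (so the lex-smallest maximum matching has 7 edges)
process left vertices in ascending order; for each, take the smallest-labelled available neighbour that still permits 7 edges overall, or leave it unmatched if none does
lex-smallest matching: {1-4, 2-8, 3-10, 5-15, 7-20, 13-9, 17-0}

Lex-smallest maximum matching: {(1,4), (2,8), (3,10), (5,15), (7,20), (13,9), (17,0)}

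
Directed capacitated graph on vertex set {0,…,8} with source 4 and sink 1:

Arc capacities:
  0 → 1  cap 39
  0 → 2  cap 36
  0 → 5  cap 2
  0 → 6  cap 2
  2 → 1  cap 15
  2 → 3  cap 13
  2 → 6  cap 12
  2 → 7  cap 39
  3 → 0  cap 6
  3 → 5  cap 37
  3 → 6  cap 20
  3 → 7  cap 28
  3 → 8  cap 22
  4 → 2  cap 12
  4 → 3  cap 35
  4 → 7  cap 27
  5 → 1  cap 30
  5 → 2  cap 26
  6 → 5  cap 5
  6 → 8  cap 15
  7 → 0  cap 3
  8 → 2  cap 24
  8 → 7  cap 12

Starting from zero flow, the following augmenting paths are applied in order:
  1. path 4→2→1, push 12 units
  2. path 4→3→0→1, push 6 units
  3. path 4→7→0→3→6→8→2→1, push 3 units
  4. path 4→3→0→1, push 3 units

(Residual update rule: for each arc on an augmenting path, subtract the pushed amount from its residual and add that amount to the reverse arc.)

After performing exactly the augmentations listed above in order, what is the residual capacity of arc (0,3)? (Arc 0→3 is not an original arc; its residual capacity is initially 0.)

after path 1 (4→2→1, push 12): res(0,3)=0
after path 2 (4→3→0→1, push 6): res(0,3)=6
after path 3 (4→7→0→3→6→8→2→1, push 3): res(0,3)=3
after path 4 (4→3→0→1, push 3): res(0,3)=6

Residual capacity of (0,3): 6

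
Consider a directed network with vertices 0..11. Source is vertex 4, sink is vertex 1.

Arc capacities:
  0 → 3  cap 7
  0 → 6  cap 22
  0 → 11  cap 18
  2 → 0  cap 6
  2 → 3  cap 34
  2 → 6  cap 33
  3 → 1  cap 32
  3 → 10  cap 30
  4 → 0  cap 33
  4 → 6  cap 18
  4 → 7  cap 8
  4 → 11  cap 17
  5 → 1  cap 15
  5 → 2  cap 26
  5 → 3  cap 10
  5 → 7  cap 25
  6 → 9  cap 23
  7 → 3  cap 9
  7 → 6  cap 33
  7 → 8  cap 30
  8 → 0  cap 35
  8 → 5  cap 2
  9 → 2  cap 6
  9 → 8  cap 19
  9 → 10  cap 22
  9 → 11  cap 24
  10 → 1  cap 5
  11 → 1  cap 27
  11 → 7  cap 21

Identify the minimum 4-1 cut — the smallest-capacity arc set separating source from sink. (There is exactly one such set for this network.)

augment #1: 4→11→1 push 17
augment #2: 4→0→3→1 push 7
augment #3: 4→0→11→1 push 10
augment #4: 4→7→3→1 push 8
augment #5: 4→6→9→10→1 push 5
augment #6: 4→0→11→7→3→1 push 1
augment #7: 4→6→9→2→3→1 push 6
augment #8: 4→6→9→8→5→1 push 2
max flow = 56; residual-reachable set from 4 gives S-side
cut edges (S→T): {(0,3), (7,3), (8,5), (9,2), (10,1), (11,1)} total cap 56

Min-cut arcs: {(0,3), (7,3), (8,5), (9,2), (10,1), (11,1)} (total capacity 56)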